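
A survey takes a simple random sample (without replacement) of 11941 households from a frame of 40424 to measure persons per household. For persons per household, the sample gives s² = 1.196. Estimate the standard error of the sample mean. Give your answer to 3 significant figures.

0.00840

Under SRS without replacement, Var(ȳ) = (1 − f)·s²/n with f = n/N = 11941/40424 = 0.29539383.
Var(ȳ) = (1 − 0.29539383)·1.196/11941 = 0.70460617·1.0015912 × 10^-4 = 7.0572731 × 10^-5.
SE(ȳ) = √(7.0572731 × 10^-5) = 0.00840.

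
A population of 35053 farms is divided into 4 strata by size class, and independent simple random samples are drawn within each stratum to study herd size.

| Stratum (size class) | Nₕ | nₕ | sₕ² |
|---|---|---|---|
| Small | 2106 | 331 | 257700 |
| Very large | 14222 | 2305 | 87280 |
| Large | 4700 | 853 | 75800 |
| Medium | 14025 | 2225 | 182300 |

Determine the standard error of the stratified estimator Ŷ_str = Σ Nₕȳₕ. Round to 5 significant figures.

156510

Var(Ŷ_str) = Σₕ Nₕ²(1 − fₕ)sₕ²/nₕ.
Small: 2106²·(1 − 331/2106)·257700/331 = 2.9103361 × 10^9.
Very large: 14222²·(1 − 2305/14222)·87280/2305 = 6.4175819 × 10^9.
Large: 4700²·(1 − 853/4700)·75800/853 = 1.6067201 × 10^9.
Medium: 14025²·(1 − 2225/14025)·182300/2225 = 1.3559433 × 10^10.
Sum = 2.4494071 × 10^10.
SE = √(2.4494071 × 10^10) = 156510.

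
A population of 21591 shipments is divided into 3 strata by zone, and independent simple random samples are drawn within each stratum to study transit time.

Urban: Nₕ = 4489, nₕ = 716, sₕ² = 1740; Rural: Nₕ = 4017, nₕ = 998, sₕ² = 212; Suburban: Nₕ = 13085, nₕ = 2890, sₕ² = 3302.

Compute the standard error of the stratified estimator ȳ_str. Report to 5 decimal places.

Var(ȳ_str) = Σₕ Wₕ²(1 − fₕ)sₕ²/nₕ with Wₕ = Nₕ/N, N = 21591.
Urban: Wₕ = 0.20791070; term = 0.20791070²·(1 − 0.15950100)·1740/716 = 0.088293172.
Rural: Wₕ = 0.18604974; term = 0.18604974²·(1 − 0.24844411)·212/998 = 0.0055261765.
Suburban: Wₕ = 0.60603955; term = 0.60603955²·(1 − 0.22086358)·3302/2890 = 0.32696003.
Sum = 0.42077938.
SE = √(0.42077938) = 0.64868.

0.64868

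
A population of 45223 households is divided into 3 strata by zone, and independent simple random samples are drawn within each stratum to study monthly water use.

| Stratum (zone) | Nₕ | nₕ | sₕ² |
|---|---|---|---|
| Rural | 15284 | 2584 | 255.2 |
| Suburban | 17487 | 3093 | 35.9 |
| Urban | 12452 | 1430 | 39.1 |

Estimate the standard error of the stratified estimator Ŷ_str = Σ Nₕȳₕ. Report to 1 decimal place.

Var(Ŷ_str) = Σₕ Nₕ²(1 − fₕ)sₕ²/nₕ.
Rural: 15284²·(1 − 2584/15284)·255.2/2584 = 1.91703 × 10^7.
Suburban: 17487²·(1 − 3093/17487)·35.9/3093 = 2.9215366 × 10^6.
Urban: 12452²·(1 − 1430/12452)·39.1/1430 = 3.7526688 × 10^6.
Sum = 2.5844505 × 10^7.
SE = √(2.5844505 × 10^7) = 5083.7.

5083.7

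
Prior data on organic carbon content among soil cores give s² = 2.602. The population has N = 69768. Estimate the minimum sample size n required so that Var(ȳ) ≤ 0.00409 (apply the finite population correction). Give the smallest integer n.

Without fpc, n₀ = s²/D = 2.602/0.00409 = 636.1858.
With fpc, (1 − n/N)·s²/n ≤ D requires n ≥ n₀/(1 + n₀/N) = 636.1858/(1 + 636.1858/69768) = 630.4371.
Rounding up, n = 631.

631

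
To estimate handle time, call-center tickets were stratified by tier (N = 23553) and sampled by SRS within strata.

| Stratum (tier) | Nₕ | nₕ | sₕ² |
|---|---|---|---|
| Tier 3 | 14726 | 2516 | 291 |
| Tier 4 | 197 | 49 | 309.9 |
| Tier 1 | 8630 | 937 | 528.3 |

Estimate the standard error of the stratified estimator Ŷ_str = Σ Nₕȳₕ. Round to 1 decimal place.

Var(Ŷ_str) = Σₕ Nₕ²(1 − fₕ)sₕ²/nₕ.
Tier 3: 14726²·(1 − 2516/14726)·291/2516 = 2.0796144 × 10^7.
Tier 4: 197²·(1 − 49/197)·309.9/49 = 184396.82.
Tier 1: 8630²·(1 − 937/8630)·528.3/937 = 3.7432389 × 10^7.
Sum = 5.841293 × 10^7.
SE = √(5.841293 × 10^7) = 7642.8.

7642.8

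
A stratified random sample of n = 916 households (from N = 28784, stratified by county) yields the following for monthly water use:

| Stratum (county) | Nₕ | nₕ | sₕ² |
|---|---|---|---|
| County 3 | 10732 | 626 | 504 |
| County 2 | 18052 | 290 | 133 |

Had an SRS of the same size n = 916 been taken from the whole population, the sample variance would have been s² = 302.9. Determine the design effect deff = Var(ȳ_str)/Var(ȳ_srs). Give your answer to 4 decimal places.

0.8836

Var(ȳ_str) = Σ Wₕ²(1−fₕ)sₕ²/nₕ with Wₕ = Nₕ/28784:
  County 3: (10732/28784)²·(1−626/10732)·504/626 = 0.10539351
  County 2: (18052/28784)²·(1−290/18052)·133/290 = 0.17748781
  → Var(ȳ_str) = 0.28288132.
Var(ȳ_srs) = (1 − 916/28784)·302.9/916 = 0.32015365.
deff = 0.28288132 / 0.32015365 = 0.8836.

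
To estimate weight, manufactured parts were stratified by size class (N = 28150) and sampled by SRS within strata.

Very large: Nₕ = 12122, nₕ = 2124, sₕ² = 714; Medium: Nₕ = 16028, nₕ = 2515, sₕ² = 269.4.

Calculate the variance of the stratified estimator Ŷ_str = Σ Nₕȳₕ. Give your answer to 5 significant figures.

6.3941 × 10^7

Var(Ŷ_str) = Σₕ Nₕ²(1 − fₕ)sₕ²/nₕ.
Very large: 12122²·(1 − 2124/12122)·714/2124 = 4.0740946 × 10^7.
Medium: 16028²·(1 − 2515/16028)·269.4/2515 = 2.3200146 × 10^7.
Sum = 6.3941092 × 10^7.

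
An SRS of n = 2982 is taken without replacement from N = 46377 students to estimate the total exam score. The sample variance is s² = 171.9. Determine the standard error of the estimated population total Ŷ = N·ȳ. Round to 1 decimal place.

10771.0

Var(Ŷ) = N²·Var(ȳ) = N²·(1 − n/N)·s²/n.
f = 2982/46377 = 0.06429911; Var(ȳ) = 0.93570089·171.9/2982 = 0.053939297.
Var(Ŷ) = 46377² · 0.053939297 = 1.1601405 × 10^8.
SE(Ŷ) = √(1.1601405 × 10^8) = 10771.0.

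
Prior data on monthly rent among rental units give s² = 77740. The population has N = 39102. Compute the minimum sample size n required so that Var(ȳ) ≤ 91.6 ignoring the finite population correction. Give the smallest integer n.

849

Without fpc, n₀ = s²/D = 77740/91.6 = 848.6900.
Rounding up, n = 849.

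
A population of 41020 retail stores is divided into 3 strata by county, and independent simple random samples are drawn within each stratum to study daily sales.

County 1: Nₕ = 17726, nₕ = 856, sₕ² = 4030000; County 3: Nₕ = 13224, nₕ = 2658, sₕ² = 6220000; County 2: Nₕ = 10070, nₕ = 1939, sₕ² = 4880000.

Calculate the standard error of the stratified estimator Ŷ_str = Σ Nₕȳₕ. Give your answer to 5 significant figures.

1.3932 × 10^6

Var(Ŷ_str) = Σₕ Nₕ²(1 − fₕ)sₕ²/nₕ.
County 1: 17726²·(1 − 856/17726)·4030000/856 = 1.4078523 × 10^12.
County 3: 13224²·(1 − 2658/13224)·6220000/2658 = 3.2697071 × 10^11.
County 2: 10070²·(1 − 1939/10070)·4880000/1939 = 2.0607032 × 10^11.
Sum = 1.9408933 × 10^12.
SE = √(1.9408933 × 10^12) = 1.3932 × 10^6.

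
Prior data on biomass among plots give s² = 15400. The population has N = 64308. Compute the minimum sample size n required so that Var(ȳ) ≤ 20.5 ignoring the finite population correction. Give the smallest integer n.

Without fpc, n₀ = s²/D = 15400/20.5 = 751.2195.
Rounding up, n = 752.

752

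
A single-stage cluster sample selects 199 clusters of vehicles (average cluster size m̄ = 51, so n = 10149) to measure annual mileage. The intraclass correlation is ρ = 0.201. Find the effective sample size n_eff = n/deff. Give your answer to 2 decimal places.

deff = 1 + (51 − 1)·0.201 = 1 + 10.05 = 11.05.
n_eff = 10149 / 11.05 = 918.46.

918.46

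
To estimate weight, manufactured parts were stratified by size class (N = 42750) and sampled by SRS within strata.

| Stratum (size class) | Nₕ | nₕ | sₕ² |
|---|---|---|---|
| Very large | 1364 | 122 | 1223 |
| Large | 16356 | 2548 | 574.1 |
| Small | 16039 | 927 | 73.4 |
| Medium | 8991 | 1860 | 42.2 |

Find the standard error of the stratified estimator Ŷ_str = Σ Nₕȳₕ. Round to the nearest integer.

Var(Ŷ_str) = Σₕ Nₕ²(1 − fₕ)sₕ²/nₕ.
Very large: 1364²·(1 − 122/1364)·1223/122 = 1.6982538 × 10^7.
Large: 16356²·(1 − 2548/16356)·574.1/2548 = 5.0885729 × 10^7.
Small: 16039²·(1 − 927/16039)·73.4/927 = 1.9191793 × 10^7.
Medium: 8991²·(1 − 1860/8991)·42.2/1860 = 1.4546481 × 10^6.
Sum = 8.8514708 × 10^7.
SE = √(8.8514708 × 10^7) = 9408.

9408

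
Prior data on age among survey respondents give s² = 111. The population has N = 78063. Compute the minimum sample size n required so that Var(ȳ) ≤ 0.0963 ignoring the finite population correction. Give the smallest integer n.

1153

Without fpc, n₀ = s²/D = 111/0.0963 = 1152.6480.
Rounding up, n = 1153.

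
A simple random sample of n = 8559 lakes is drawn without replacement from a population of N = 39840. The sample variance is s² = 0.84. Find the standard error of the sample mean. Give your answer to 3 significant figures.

0.00878

Under SRS without replacement, Var(ȳ) = (1 − f)·s²/n with f = n/N = 8559/39840 = 0.21483434.
Var(ȳ) = (1 − 0.21483434)·0.84/8559 = 0.78516566·9.8142306 × 10^-5 = 7.7057969 × 10^-5.
SE(ȳ) = √(7.7057969 × 10^-5) = 0.00878.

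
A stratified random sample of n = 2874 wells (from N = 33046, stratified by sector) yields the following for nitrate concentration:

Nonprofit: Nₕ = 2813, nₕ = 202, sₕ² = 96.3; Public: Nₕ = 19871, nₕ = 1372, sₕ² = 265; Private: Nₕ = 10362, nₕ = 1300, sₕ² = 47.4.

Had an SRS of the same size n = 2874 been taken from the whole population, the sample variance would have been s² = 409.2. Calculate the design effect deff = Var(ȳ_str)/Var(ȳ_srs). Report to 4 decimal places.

0.5489

Var(ȳ_str) = Σ Wₕ²(1−fₕ)sₕ²/nₕ with Wₕ = Nₕ/33046:
  Nonprofit: (2813/33046)²·(1−202/2813)·96.3/202 = 0.0032063707
  Public: (19871/33046)²·(1−1372/19871)·265/1372 = 0.065016254
  Private: (10362/33046)²·(1−1300/10362)·47.4/1300 = 0.003135197
  → Var(ȳ_str) = 0.071357822.
Var(ȳ_srs) = (1 − 2874/33046)·409.2/2874 = 0.12999722.
deff = 0.071357822 / 0.12999722 = 0.5489.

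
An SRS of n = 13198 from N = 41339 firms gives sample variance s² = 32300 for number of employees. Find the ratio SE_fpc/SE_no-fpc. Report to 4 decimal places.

0.8251

f = n/N = 13198/41339 = 0.31926268.
SE_no-fpc = √(s²/n) = 1.5643978; SE_fpc = √((1−f)s²/n) = 1.2907347.
Ratio = √(1−f) = 0.82506807.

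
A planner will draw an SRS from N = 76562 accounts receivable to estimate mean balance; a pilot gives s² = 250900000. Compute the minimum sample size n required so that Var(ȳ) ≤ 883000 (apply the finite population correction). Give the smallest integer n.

284

Without fpc, n₀ = s²/D = 250900000/883000 = 284.1450.
With fpc, (1 − n/N)·s²/n ≤ D requires n ≥ n₀/(1 + n₀/N) = 284.1450/(1 + 284.1450/76562) = 283.0944.
Rounding up, n = 284.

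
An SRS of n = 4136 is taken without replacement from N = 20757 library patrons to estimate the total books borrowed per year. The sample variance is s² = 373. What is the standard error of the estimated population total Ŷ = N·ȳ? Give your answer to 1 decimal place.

5578.0

Var(Ŷ) = N²·Var(ȳ) = N²·(1 − n/N)·s²/n.
f = 4136/20757 = 0.19925808; Var(ȳ) = 0.80074192·373/4136 = 0.072213911.
Var(Ŷ) = 20757² · 0.072213911 = 3.1113584 × 10^7.
SE(Ŷ) = √(3.1113584 × 10^7) = 5578.0.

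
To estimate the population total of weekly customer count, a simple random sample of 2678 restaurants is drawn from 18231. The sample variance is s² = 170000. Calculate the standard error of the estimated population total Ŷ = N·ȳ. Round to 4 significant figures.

134200

Var(Ŷ) = N²·Var(ȳ) = N²·(1 − n/N)·s²/n.
f = 2678/18231 = 0.14689266; Var(ȳ) = 0.85310734·170000/2678 = 54.155433.
Var(Ŷ) = 18231² · 54.155433 = 1.7999607 × 10^10.
SE(Ŷ) = √(1.7999607 × 10^10) = 134200.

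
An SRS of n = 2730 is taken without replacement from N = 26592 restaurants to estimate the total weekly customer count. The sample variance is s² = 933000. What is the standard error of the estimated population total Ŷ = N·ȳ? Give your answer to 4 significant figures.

465700

Var(Ŷ) = N²·Var(ȳ) = N²·(1 − n/N)·s²/n.
f = 2730/26592 = 0.10266245; Var(ȳ) = 0.89733755·933000/2730 = 306.6725.
Var(Ŷ) = 26592² · 306.6725 = 2.1685869 × 10^11.
SE(Ŷ) = √(2.1685869 × 10^11) = 465700.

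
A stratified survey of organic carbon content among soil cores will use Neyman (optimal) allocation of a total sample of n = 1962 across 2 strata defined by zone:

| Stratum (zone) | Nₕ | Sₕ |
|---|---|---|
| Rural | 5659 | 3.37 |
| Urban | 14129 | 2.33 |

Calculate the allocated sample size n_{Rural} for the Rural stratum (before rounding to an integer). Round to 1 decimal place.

719.7

Neyman allocation: nₕ = n·NₕSₕ / Σⱼ NⱼSⱼ.
Σ NⱼSⱼ = 5659·3.37 + 14129·2.33 = 51991.4.
n_{Rural} = 1962·5659·3.37 / 51991.4 = 719.7.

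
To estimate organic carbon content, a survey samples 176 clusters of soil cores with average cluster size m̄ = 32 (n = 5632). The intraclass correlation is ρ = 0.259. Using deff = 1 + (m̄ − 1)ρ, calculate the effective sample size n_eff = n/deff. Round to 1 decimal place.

623.8

deff = 1 + (32 − 1)·0.259 = 1 + 8.029 = 9.029.
n_eff = 5632 / 9.029 = 623.8.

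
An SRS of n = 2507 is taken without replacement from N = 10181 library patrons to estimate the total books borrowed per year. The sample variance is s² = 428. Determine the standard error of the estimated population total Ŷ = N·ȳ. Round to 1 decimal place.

Var(Ŷ) = N²·Var(ȳ) = N²·(1 − n/N)·s²/n.
f = 2507/10181 = 0.24624300; Var(ȳ) = 0.75375700·428/2507 = 0.12868289.
Var(Ŷ) = 10181² · 0.12868289 = 1.3338337 × 10^7.
SE(Ŷ) = √(1.3338337 × 10^7) = 3652.2.

3652.2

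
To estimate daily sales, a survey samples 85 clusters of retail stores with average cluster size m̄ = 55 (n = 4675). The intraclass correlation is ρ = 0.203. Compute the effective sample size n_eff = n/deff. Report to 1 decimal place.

390.8

deff = 1 + (55 − 1)·0.203 = 1 + 10.962 = 11.962.
n_eff = 4675 / 11.962 = 390.8.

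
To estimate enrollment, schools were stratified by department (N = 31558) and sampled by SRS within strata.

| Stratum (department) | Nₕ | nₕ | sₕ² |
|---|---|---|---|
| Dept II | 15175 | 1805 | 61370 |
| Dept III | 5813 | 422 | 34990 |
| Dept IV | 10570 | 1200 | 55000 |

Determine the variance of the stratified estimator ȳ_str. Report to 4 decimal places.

14.0937

Var(ȳ_str) = Σₕ Wₕ²(1 − fₕ)sₕ²/nₕ with Wₕ = Nₕ/N, N = 31558.
Dept II: Wₕ = 0.48086064; term = 0.48086064²·(1 − 0.11894563)·61370/1805 = 6.9265996.
Dept III: Wₕ = 0.18420052; term = 0.18420052²·(1 − 0.07259591)·34990/422 = 2.6090488.
Dept IV: Wₕ = 0.33493884; term = 0.33493884²·(1 − 0.11352886)·55000/1200 = 4.5580289.
Sum = 14.093677.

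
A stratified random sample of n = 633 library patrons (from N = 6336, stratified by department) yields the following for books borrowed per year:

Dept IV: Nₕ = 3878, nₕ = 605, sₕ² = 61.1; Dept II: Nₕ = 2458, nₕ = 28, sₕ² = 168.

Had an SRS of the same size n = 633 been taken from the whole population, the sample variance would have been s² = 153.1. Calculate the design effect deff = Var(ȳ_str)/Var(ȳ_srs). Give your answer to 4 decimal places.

Var(ȳ_str) = Σ Wₕ²(1−fₕ)sₕ²/nₕ with Wₕ = Nₕ/6336:
  Dept IV: (3878/6336)²·(1−605/3878)·61.1/605 = 0.031930764
  Dept II: (2458/6336)²·(1−28/2458)·168/28 = 0.89270726
  → Var(ȳ_str) = 0.92463802.
Var(ȳ_srs) = (1 − 633/6336)·153.1/633 = 0.21770063.
deff = 0.92463802 / 0.21770063 = 4.2473.

4.2473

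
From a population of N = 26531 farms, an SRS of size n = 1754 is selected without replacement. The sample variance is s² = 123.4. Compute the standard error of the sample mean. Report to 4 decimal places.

Under SRS without replacement, Var(ȳ) = (1 − f)·s²/n with f = n/N = 1754/26531 = 0.06611134.
Var(ȳ) = (1 − 0.06611134)·123.4/1754 = 0.93388866·0.070353478 = 0.065702315.
SE(ȳ) = √(0.065702315) = 0.2563.

0.2563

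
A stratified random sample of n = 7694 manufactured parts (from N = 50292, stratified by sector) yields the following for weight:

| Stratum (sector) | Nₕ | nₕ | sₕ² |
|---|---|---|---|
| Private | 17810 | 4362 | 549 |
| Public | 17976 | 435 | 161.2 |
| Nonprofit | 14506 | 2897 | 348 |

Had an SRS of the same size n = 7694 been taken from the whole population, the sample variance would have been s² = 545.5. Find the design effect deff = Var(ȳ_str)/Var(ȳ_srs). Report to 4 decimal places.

1.1009

Var(ȳ_str) = Σ Wₕ²(1−fₕ)sₕ²/nₕ with Wₕ = Nₕ/50292:
  Private: (17810/50292)²·(1−4362/17810)·549/4362 = 0.011918195
  Public: (17976/50292)²·(1−435/17976)·161.2/435 = 0.046198234
  Nonprofit: (14506/50292)²·(1−2897/14506)·348/2897 = 0.0079978899
  → Var(ȳ_str) = 0.066114319.
Var(ȳ_srs) = (1 − 7694/50292)·545.5/7694 = 0.060052747.
deff = 0.066114319 / 0.060052747 = 1.1009.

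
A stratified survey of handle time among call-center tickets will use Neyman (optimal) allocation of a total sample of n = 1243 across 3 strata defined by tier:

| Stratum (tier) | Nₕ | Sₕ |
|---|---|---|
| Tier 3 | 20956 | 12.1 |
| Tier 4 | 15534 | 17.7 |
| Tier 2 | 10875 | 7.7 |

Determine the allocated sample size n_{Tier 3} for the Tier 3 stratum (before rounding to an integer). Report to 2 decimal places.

Neyman allocation: nₕ = n·NₕSₕ / Σⱼ NⱼSⱼ.
Σ NⱼSⱼ = 20956·12.1 + 15534·17.7 + 10875·7.7 = 612256.9.
n_{Tier 3} = 1243·20956·12.1 / 612256.9 = 514.79.

514.79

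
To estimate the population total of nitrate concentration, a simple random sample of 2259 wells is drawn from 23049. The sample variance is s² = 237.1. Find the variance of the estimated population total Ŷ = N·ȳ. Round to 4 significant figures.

5.029 × 10^7

Var(Ŷ) = N²·Var(ȳ) = N²·(1 − n/N)·s²/n.
f = 2259/23049 = 0.09800859; Var(ȳ) = 0.90199141·237.1/2259 = 0.094671166.
Var(Ŷ) = 23049² · 0.094671166 = 5.0294663 × 10^7.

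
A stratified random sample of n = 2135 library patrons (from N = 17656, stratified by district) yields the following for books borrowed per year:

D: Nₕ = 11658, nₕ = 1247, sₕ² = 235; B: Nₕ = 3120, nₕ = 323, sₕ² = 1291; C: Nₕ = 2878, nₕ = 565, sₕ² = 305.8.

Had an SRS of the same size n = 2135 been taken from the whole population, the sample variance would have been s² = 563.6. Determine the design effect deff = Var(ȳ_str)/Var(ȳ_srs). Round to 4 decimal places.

0.8481

Var(ȳ_str) = Σ Wₕ²(1−fₕ)sₕ²/nₕ with Wₕ = Nₕ/17656:
  D: (11658/17656)²·(1−1247/11658)·235/1247 = 0.073372491
  B: (3120/17656)²·(1−323/3120)·1291/323 = 0.11188868
  C: (2878/17656)²·(1−565/2878)·305.8/565 = 0.011557684
  → Var(ȳ_str) = 0.19681886.
Var(ȳ_srs) = (1 − 2135/17656)·563.6/2135 = 0.2320601.
deff = 0.19681886 / 0.2320601 = 0.8481.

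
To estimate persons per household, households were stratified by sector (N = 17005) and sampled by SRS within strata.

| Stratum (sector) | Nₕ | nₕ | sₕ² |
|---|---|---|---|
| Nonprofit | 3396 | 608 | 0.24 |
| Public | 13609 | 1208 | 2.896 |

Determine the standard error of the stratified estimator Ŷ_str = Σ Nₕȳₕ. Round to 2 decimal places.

Var(Ŷ_str) = Σₕ Nₕ²(1 − fₕ)sₕ²/nₕ.
Nonprofit: 3396²·(1 − 608/3396)·0.24/608 = 3737.3874.
Public: 13609²·(1 − 1208/13609)·2.896/1208 = 404589.44.
Sum = 408326.83.
SE = √(408326.83) = 639.00.

639.00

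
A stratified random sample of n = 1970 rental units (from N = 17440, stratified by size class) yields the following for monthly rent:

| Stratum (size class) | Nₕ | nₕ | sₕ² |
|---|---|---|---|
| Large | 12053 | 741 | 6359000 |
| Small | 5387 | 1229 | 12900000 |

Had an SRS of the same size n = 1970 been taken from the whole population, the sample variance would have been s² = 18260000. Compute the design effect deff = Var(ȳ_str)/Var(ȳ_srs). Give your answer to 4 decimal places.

Var(ȳ_str) = Σ Wₕ²(1−fₕ)sₕ²/nₕ with Wₕ = Nₕ/17440:
  Large: (12053/17440)²·(1−741/12053)·6359000/741 = 3846.9116
  Small: (5387/17440)²·(1−1229/5387)·12900000/1229 = 772.99436
  → Var(ȳ_str) = 4619.906.
Var(ȳ_srs) = (1 − 1970/17440)·18260000/1970 = 8222.0172.
deff = 4619.906 / 8222.0172 = 0.5619.

0.5619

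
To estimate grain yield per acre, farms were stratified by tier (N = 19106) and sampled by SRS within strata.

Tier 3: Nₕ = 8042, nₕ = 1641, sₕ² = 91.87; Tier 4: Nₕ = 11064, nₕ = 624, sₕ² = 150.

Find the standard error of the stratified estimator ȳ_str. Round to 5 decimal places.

0.28976

Var(ȳ_str) = Σₕ Wₕ²(1 − fₕ)sₕ²/nₕ with Wₕ = Nₕ/N, N = 19106.
Tier 3: Wₕ = 0.42091490; term = 0.42091490²·(1 − 0.20405372)·91.87/1641 = 0.0078947337.
Tier 4: Wₕ = 0.57908510; term = 0.57908510²·(1 − 0.05639913)·150/624 = 0.07606411.
Sum = 0.083958844.
SE = √(0.083958844) = 0.28976.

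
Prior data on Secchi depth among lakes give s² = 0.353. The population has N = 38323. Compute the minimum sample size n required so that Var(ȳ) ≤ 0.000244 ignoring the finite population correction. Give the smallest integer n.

Without fpc, n₀ = s²/D = 0.353/0.000244 = 1446.7213.
Rounding up, n = 1447.

1447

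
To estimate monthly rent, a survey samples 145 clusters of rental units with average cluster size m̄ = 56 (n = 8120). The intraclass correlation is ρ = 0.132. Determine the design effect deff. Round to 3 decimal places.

deff = 1 + (56 − 1)·0.132 = 1 + 7.26 = 8.26.

8.260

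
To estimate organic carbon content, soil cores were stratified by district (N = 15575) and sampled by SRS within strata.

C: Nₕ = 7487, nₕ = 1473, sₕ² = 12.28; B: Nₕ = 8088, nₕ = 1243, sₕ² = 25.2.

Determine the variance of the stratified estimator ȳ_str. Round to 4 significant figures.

0.006174

Var(ȳ_str) = Σₕ Wₕ²(1 − fₕ)sₕ²/nₕ with Wₕ = Nₕ/N, N = 15575.
C: Wₕ = 0.48070626; term = 0.48070626²·(1 − 0.19674102)·12.28/1473 = 0.0015474291.
B: Wₕ = 0.51929374; term = 0.51929374²·(1 − 0.15368447)·25.2/1243 = 0.0046268764.
Sum = 0.0061743055.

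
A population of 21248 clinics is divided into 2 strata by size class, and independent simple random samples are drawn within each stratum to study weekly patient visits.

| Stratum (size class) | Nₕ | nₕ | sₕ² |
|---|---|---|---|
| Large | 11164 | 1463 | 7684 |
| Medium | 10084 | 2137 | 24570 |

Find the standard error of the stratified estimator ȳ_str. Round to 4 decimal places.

Var(ȳ_str) = Σₕ Wₕ²(1 − fₕ)sₕ²/nₕ with Wₕ = Nₕ/N, N = 21248.
Large: Wₕ = 0.52541416; term = 0.52541416²·(1 − 0.13104622)·7684/1463 = 1.2599208.
Medium: Wₕ = 0.47458584; term = 0.47458584²·(1 − 0.21191987)·24570/2137 = 2.0408006.
Sum = 3.3007214.
SE = √(3.3007214) = 1.8168.

1.8168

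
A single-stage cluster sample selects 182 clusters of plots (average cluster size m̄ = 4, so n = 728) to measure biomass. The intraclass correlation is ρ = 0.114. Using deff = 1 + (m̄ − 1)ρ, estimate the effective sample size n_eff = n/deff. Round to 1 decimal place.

542.5

deff = 1 + (4 − 1)·0.114 = 1 + 0.342 = 1.342.
n_eff = 728 / 1.342 = 542.5.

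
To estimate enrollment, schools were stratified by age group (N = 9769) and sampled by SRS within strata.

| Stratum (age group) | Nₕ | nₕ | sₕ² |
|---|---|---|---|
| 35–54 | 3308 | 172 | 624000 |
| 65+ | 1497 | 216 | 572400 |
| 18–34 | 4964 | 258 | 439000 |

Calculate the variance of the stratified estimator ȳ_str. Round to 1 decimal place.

Var(ȳ_str) = Σₕ Wₕ²(1 − fₕ)sₕ²/nₕ with Wₕ = Nₕ/N, N = 9769.
35–54: Wₕ = 0.33862217; term = 0.33862217²·(1 − 0.05199516)·624000/172 = 394.3642.
65+: Wₕ = 0.15323984; term = 0.15323984²·(1 − 0.14428858)·572400/216 = 53.249629.
18–34: Wₕ = 0.50813799; term = 0.50813799²·(1 − 0.05197421)·439000/258 = 416.51274.
Sum = 864.12657.

864.1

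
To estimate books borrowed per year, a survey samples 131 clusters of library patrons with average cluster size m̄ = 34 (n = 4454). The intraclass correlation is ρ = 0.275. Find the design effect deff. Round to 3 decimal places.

10.075

deff = 1 + (34 − 1)·0.275 = 1 + 9.075 = 10.075.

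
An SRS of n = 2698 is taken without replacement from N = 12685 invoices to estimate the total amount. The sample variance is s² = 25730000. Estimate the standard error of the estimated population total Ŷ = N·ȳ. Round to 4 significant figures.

1.099 × 10^6

Var(Ŷ) = N²·Var(ȳ) = N²·(1 − n/N)·s²/n.
f = 2698/12685 = 0.21269216; Var(ȳ) = 0.78730784·25730000/2698 = 7508.3139.
Var(Ŷ) = 12685² · 7508.3139 = 1.208157 × 10^12.
SE(Ŷ) = √(1.208157 × 10^12) = 1.099 × 10^6.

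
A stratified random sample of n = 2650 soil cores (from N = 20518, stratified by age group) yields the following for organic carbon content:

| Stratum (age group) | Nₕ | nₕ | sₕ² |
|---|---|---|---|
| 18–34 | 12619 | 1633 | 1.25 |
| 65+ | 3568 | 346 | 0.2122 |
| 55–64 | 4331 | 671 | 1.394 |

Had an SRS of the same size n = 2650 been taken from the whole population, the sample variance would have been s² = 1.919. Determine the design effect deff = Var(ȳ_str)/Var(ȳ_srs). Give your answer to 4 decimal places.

0.5503

Var(ȳ_str) = Σ Wₕ²(1−fₕ)sₕ²/nₕ with Wₕ = Nₕ/20518:
  18–34: (12619/20518)²·(1−1633/12619)·1.25/1633 = 2.5206835 × 10^-4
  65+: (3568/20518)²·(1−346/3568)·0.2122/346 = 1.6747486 × 10^-5
  55–64: (4331/20518)²·(1−671/4331)·1.394/671 = 7.8223901 × 10^-5
  → Var(ȳ_str) = 3.4703974 × 10^-4.
Var(ȳ_srs) = (1 − 2650/20518)·1.919/2650 = 6.3062331 × 10^-4.
deff = (3.4703974 × 10^-4) / (6.3062331 × 10^-4) = 0.5503.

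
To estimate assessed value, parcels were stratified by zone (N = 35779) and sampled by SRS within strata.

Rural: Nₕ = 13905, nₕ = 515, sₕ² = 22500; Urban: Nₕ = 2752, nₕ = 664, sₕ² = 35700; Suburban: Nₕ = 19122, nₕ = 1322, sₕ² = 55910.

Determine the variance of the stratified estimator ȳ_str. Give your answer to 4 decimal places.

17.8406

Var(ȳ_str) = Σₕ Wₕ²(1 − fₕ)sₕ²/nₕ with Wₕ = Nₕ/N, N = 35779.
Rural: Wₕ = 0.38863579; term = 0.38863579²·(1 − 0.03703704)·22500/515 = 6.3543402.
Urban: Wₕ = 0.07691663; term = 0.07691663²·(1 − 0.24127907)·35700/664 = 0.24133631.
Suburban: Wₕ = 0.53444758; term = 0.53444758²·(1 − 0.06913503)·55910/1322 = 11.244883.
Sum = 17.84056.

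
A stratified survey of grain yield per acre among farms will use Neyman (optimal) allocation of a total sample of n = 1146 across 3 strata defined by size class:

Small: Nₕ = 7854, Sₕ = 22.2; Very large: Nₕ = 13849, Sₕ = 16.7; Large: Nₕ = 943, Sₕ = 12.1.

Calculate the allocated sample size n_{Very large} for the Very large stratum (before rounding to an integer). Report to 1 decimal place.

Neyman allocation: nₕ = n·NₕSₕ / Σⱼ NⱼSⱼ.
Σ NⱼSⱼ = 7854·22.2 + 13849·16.7 + 943·12.1 = 417047.4.
n_{Very large} = 1146·13849·16.7 / 417047.4 = 635.5.

635.5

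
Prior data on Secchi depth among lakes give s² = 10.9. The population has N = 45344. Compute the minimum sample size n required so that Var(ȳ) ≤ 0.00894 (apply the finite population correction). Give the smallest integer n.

1188

Without fpc, n₀ = s²/D = 10.9/0.00894 = 1219.2394.
With fpc, (1 − n/N)·s²/n ≤ D requires n ≥ n₀/(1 + n₀/N) = 1219.2394/(1 + 1219.2394/45344) = 1187.3141.
Rounding up, n = 1188.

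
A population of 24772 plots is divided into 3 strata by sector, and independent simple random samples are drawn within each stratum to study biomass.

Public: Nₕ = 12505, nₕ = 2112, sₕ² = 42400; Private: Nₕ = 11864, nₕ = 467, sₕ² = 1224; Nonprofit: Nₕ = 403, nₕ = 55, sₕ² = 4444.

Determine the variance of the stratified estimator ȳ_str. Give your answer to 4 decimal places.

4.8478

Var(ȳ_str) = Σₕ Wₕ²(1 − fₕ)sₕ²/nₕ with Wₕ = Nₕ/N, N = 24772.
Public: Wₕ = 0.50480381; term = 0.50480381²·(1 − 0.16889244)·42400/2112 = 4.2518156.
Private: Wₕ = 0.47892782; term = 0.47892782²·(1 − 0.03936278)·1224/467 = 0.57751608.
Nonprofit: Wₕ = 0.01626837; term = 0.01626837²·(1 − 0.13647643)·4444/55 = 0.018466029.
Sum = 4.8477977.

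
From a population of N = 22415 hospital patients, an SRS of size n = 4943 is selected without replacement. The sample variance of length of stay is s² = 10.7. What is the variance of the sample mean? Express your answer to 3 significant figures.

0.00169

Under SRS without replacement, Var(ȳ) = (1 − f)·s²/n with f = n/N = 4943/22415 = 0.22052197.
Var(ȳ) = (1 − 0.22052197)·10.7/4943 = 0.77947803·0.0021646773 = 0.0016873184.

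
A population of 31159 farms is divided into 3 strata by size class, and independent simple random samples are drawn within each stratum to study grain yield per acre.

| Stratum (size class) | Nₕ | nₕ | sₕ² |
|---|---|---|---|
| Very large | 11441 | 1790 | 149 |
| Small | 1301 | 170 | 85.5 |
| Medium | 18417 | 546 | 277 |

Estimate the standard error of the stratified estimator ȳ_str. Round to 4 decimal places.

Var(ȳ_str) = Σₕ Wₕ²(1 − fₕ)sₕ²/nₕ with Wₕ = Nₕ/N, N = 31159.
Very large: Wₕ = 0.36718123; term = 0.36718123²·(1 − 0.15645486)·149/1790 = 0.009466785.
Small: Wₕ = 0.04175359; term = 0.04175359²·(1 − 0.13066872)·85.5/170 = 7.6223708 × 10^-4.
Medium: Wₕ = 0.59106518; term = 0.59106518²·(1 − 0.02964652)·277/546 = 0.17198392.
Sum = 0.18221294.
SE = √(0.18221294) = 0.4269.

0.4269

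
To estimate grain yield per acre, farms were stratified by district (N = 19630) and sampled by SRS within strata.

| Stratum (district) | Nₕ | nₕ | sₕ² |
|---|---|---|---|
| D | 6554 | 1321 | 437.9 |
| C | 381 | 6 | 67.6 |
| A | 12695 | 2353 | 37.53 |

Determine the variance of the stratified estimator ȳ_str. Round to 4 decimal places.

Var(ȳ_str) = Σₕ Wₕ²(1 − fₕ)sₕ²/nₕ with Wₕ = Nₕ/N, N = 19630.
D: Wₕ = 0.33387672; term = 0.33387672²·(1 − 0.20155630)·437.9/1321 = 0.02950453.
C: Wₕ = 0.01940907; term = 0.01940907²·(1 − 0.01574803)·67.6/6 = 0.0041774484.
A: Wₕ = 0.64671421; term = 0.64671421²·(1 − 0.18534856)·37.53/2353 = 0.005434421.
Sum = 0.039116399.

0.0391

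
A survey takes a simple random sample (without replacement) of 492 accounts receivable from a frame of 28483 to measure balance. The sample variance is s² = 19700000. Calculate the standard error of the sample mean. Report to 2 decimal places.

Under SRS without replacement, Var(ȳ) = (1 − f)·s²/n with f = n/N = 492/28483 = 0.01727346.
Var(ȳ) = (1 − 0.01727346)·19700000/492 = 0.98272654·40040.65 = 39349.01.
SE(ȳ) = √(39349.01) = 198.37.

198.37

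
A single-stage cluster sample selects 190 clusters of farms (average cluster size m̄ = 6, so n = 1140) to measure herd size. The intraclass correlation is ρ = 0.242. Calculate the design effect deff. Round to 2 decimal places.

deff = 1 + (6 − 1)·0.242 = 1 + 1.21 = 2.21.

2.21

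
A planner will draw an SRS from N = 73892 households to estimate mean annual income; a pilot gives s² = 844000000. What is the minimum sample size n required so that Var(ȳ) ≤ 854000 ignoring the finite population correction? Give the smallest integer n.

Without fpc, n₀ = s²/D = 844000000/854000 = 988.2904.
Rounding up, n = 989.

989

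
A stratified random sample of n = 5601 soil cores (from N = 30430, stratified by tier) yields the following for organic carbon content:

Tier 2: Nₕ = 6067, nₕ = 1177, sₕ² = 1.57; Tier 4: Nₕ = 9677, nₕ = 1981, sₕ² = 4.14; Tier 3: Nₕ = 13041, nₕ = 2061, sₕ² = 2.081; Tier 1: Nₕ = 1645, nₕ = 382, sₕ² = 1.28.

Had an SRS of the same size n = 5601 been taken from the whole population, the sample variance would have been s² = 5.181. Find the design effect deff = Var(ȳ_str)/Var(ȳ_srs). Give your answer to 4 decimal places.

Var(ȳ_str) = Σ Wₕ²(1−fₕ)sₕ²/nₕ with Wₕ = Nₕ/30430:
  Tier 2: (6067/30430)²·(1−1177/6067)·1.57/1177 = 4.2736814 × 10^-5
  Tier 4: (9677/30430)²·(1−1981/9677)·4.14/1981 = 1.6808067 × 10^-4
  Tier 3: (13041/30430)²·(1−2061/13041)·2.081/2061 = 1.5613613 × 10^-4
  Tier 1: (1645/30430)²·(1−382/1645)·1.28/382 = 7.5181668 × 10^-6
  → Var(ȳ_str) = 3.7447178 × 10^-4.
Var(ȳ_srs) = (1 − 5601/30430)·5.181/5601 = 7.5475378 × 10^-4.
deff = (3.7447178 × 10^-4) / (7.5475378 × 10^-4) = 0.4962.

0.4962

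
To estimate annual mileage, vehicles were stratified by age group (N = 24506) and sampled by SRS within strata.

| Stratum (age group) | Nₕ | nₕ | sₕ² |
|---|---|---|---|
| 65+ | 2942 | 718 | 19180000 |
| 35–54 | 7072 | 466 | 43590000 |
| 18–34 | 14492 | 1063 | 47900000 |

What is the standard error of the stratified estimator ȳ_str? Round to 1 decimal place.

148.9

Var(ȳ_str) = Σₕ Wₕ²(1 − fₕ)sₕ²/nₕ with Wₕ = Nₕ/N, N = 24506.
65+: Wₕ = 0.12005223; term = 0.12005223²·(1 − 0.24405167)·19180000/718 = 291.04273.
35–54: Wₕ = 0.28858239; term = 0.28858239²·(1 − 0.06589367)·43590000/466 = 7276.741.
18–34: Wₕ = 0.59136538; term = 0.59136538²·(1 − 0.07335081)·47900000/1063 = 14602.573.
Sum = 22170.357.
SE = √(22170.357) = 148.9.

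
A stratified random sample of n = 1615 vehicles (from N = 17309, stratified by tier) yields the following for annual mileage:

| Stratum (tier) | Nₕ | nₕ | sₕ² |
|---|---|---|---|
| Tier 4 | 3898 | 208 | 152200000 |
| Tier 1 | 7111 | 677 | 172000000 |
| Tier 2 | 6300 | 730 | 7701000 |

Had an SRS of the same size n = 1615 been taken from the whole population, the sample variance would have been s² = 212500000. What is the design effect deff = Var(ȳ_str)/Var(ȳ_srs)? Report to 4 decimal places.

Var(ȳ_str) = Σ Wₕ²(1−fₕ)sₕ²/nₕ with Wₕ = Nₕ/17309:
  Tier 4: (3898/17309)²·(1−208/3898)·152200000/208 = 35129.791
  Tier 1: (7111/17309)²·(1−677/7111)·172000000/677 = 38797.841
  Tier 2: (6300/17309)²·(1−730/6300)·7701000/730 = 1235.5947
  → Var(ȳ_str) = 75163.227.
Var(ȳ_srs) = (1 − 1615/17309)·212500000/1615 = 119302.1.
deff = 75163.227 / 119302.1 = 0.6300.

0.6300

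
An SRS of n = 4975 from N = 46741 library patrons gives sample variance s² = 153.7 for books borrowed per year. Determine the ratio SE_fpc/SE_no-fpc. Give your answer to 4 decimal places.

f = n/N = 4975/46741 = 0.10643760.
SE_no-fpc = √(s²/n) = 0.17576823; SE_fpc = √((1−f)s²/n) = 0.16615095.
Ratio = √(1−f) = 0.94528429.

0.9453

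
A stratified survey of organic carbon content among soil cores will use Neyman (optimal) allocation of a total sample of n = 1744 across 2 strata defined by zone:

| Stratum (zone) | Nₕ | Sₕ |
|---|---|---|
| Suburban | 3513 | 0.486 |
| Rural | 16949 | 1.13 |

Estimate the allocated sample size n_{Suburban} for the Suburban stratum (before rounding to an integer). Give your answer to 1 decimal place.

142.7

Neyman allocation: nₕ = n·NₕSₕ / Σⱼ NⱼSⱼ.
Σ NⱼSⱼ = 3513·0.486 + 16949·1.13 = 20859.688.
n_{Suburban} = 1744·3513·0.486 / 20859.688 = 142.7.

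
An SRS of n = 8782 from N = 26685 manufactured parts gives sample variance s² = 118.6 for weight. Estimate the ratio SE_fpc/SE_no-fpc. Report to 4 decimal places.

f = n/N = 8782/26685 = 0.32909874.
SE_no-fpc = √(s²/n) = 0.11621057; SE_fpc = √((1−f)s²/n) = 0.095186406.
Ratio = √(1−f) = 0.81908562.

0.8191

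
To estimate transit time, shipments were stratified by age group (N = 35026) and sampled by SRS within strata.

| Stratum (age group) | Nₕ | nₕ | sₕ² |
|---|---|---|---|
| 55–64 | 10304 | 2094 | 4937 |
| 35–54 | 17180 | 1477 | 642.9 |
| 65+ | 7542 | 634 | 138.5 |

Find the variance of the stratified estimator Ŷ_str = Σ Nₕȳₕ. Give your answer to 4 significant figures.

Var(Ŷ_str) = Σₕ Nₕ²(1 − fₕ)sₕ²/nₕ.
55–64: 10304²·(1 − 2094/10304)·4937/2094 = 1.9945065 × 10^8.
35–54: 17180²·(1 − 1477/17180)·642.9/1477 = 1.174272 × 10^8.
65+: 7542²·(1 − 634/7542)·138.5/634 = 1.1381497 × 10^7.
Sum = 3.2825935 × 10^8.

3.283 × 10^8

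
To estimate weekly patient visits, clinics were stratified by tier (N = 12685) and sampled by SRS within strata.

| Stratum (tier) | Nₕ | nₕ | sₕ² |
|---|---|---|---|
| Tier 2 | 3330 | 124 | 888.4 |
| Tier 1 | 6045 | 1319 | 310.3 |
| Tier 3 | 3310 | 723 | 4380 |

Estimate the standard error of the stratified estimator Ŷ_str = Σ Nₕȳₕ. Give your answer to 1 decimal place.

Var(Ŷ_str) = Σₕ Nₕ²(1 − fₕ)sₕ²/nₕ.
Tier 2: 3330²·(1 − 124/3330)·888.4/124 = 7.6488231 × 10^7.
Tier 1: 6045²·(1 − 1319/6045)·310.3/1319 = 6.7208933 × 10^6.
Tier 3: 3310²·(1 − 723/3310)·4380/723 = 5.1875254 × 10^7.
Sum = 1.3508438 × 10^8.
SE = √(1.3508438 × 10^8) = 11622.6.

11622.6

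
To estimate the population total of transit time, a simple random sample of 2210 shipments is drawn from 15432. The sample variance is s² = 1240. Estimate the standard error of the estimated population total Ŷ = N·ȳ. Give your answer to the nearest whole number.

Var(Ŷ) = N²·Var(ȳ) = N²·(1 − n/N)·s²/n.
f = 2210/15432 = 0.14320892; Var(ȳ) = 0.85679108·1240/2210 = 0.48073346.
Var(Ŷ) = 15432² · 0.48073346 = 1.1448505 × 10^8.
SE(Ŷ) = √(1.1448505 × 10^8) = 10700.

10700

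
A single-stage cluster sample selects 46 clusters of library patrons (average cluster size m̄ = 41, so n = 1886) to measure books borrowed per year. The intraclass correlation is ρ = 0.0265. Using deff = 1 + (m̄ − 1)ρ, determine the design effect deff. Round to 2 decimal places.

deff = 1 + (41 − 1)·0.0265 = 1 + 1.06 = 2.06.

2.06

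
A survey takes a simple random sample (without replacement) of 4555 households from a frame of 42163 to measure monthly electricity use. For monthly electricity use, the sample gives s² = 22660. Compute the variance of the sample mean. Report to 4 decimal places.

Under SRS without replacement, Var(ȳ) = (1 − f)·s²/n with f = n/N = 4555/42163 = 0.10803311.
Var(ȳ) = (1 − 0.10803311)·22660/4555 = 0.89196689·4.974753 = 4.437315.

4.4373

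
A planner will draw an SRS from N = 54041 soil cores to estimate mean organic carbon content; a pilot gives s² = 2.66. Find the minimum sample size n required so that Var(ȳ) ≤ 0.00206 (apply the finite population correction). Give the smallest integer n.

Without fpc, n₀ = s²/D = 2.66/0.00206 = 1291.2621.
With fpc, (1 − n/N)·s²/n ≤ D requires n ≥ n₀/(1 + n₀/N) = 1291.2621/(1 + 1291.2621/54041) = 1261.1285.
Rounding up, n = 1262.

1262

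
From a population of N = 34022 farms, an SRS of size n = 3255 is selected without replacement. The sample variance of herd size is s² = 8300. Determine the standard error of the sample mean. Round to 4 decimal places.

1.5185

Under SRS without replacement, Var(ȳ) = (1 − f)·s²/n with f = n/N = 3255/34022 = 0.09567339.
Var(ȳ) = (1 − 0.09567339)·8300/3255 = 0.90432661·2.5499232 = 2.3059634.
SE(ȳ) = √(2.3059634) = 1.5185.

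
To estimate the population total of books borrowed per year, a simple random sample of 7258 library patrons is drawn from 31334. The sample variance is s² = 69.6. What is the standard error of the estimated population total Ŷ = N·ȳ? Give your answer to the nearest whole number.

Var(Ŷ) = N²·Var(ȳ) = N²·(1 − n/N)·s²/n.
f = 7258/31334 = 0.23163337; Var(ȳ) = 0.76836663·69.6/7258 = 0.0073681892.
Var(Ŷ) = 31334² · 0.0073681892 = 7.2342322 × 10^6.
SE(Ŷ) = √(7.2342322 × 10^6) = 2690.

2690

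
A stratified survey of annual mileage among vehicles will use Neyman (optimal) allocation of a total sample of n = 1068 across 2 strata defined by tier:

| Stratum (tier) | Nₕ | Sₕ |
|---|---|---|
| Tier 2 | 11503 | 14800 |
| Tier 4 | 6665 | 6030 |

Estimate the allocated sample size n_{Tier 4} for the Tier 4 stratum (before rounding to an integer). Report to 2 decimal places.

Neyman allocation: nₕ = n·NₕSₕ / Σⱼ NⱼSⱼ.
Σ NⱼSⱼ = 11503·14800 + 6665·6030 = 2.1043435 × 10^8.
n_{Tier 4} = 1068·6665·6030 / (2.1043435 × 10^8) = 203.97.

203.97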